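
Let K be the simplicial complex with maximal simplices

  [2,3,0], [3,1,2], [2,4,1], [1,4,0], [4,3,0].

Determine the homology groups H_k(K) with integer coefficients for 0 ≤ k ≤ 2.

Order the vertices as 0 < 1 < 2 < 3 < 4. Listing each simplex with vertices in this order, K has dimension 2 with simplices:

  0-simplices (5): [0], [1], [2], [3], [4]
  1-simplices (10): [0,1], [0,2], [0,3], [0,4], [1,2], [1,3], [1,4], [2,3], [2,4], [3,4]
  2-simplices (5): [0,1,4], [0,2,3], [0,3,4], [1,2,3], [1,2,4]

Hence C_0 ≅ Z^5, C_1 ≅ Z^10, C_2 ≅ Z^5.

∂_1: C_1 → C_0 sends each edge [p,q] (with p < q) to q − p. For instance
  ∂[3,4] = [4] − [3].
This gives a 5×10 integer matrix of rank 4; reducing to Smith normal form yields diagonal entries (1,1,1,1).

Boundary ∂_2: C_2 → C_1 maps a triangle to the signed sum of its edges. For instance
  ∂[0,2,3] = [2,3] − [0,3] + [0,2],
  ∂[0,1,4] = [1,4] − [0,4] + [0,1].
The resulting 10×5 matrix has rank 5, and its Smith normal form has invariant factors (1,1,1,1,1).

From H_k ≅ ker(∂_k) / im(∂_{k+1}) we obtain:

  H_0: rank C_0 − rank ∂_1 = 5 − 4 = 1, and the invariant factors of ∂_1 are all 1, so H_0 = Z.
  H_1: rank ker ∂_1 − rank ∂_2 = (10 − 4) − 5 = 1, and the invariant factors of ∂_2 are all 1, so H_1 = Z.
  H_2: rank ker ∂_2 − rank ∂_3 = (5 − 5) − 0 = 0, and there is no ∂_3, so H_2 = 0.

(K is a triangulation of the Möbius band.)

H_0 ≅ Z,  H_1 ≅ Z,  H_2 = 0.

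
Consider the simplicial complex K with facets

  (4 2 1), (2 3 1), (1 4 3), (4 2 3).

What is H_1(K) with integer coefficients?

Order the vertices as 1 < 2 < 3 < 4. Listing each simplex with vertices in this order, K has dimension 2 with simplices:

  0-simplices (4): [1], [2], [3], [4]
  1-simplices (6): [1,2], [1,3], [1,4], [2,3], [2,4], [3,4]
  2-simplices (4): [1,2,3], [1,2,4], [1,3,4], [2,3,4]

giving chain groups C_0 ≅ Z^4, C_1 ≅ Z^6, C_2 ≅ Z^4.

The boundary map ∂_1: C_1 → C_0 is given by ∂[p,q] = [q] − [p]. For instance
  ∂[2,3] = [3] − [2].
The resulting 4×6 matrix has rank 3, and its Smith normal form has invariant factors (1,1,1).

∂_2: C_2 → C_1 sends each 2-simplex [p,q,r] to [q,r] − [p,r] + [p,q]. For instance
  ∂[2,3,4] = [3,4] − [2,4] + [2,3],
  ∂[1,2,3] = [2,3] − [1,3] + [1,2].
The 6×4 boundary matrix has rank 3 and Smith normal form diag(1,1,1).

From H_k ≅ ker(∂_k) / im(∂_{k+1}) we obtain:

  H_1: rank ker ∂_1 − rank ∂_2 = (6 − 3) − 3 = 0, and the invariant factors of ∂_2 are all 1, so H_1 = 0.

H_1 ≅ 0.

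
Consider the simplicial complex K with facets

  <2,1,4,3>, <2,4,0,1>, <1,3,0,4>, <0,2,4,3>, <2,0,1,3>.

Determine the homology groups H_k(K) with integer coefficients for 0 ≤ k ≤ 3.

H_0 = Z,  H_1 = 0,  H_2 = 0,  H_3 = Z.

Take the total order 0 < 1 < 2 < 3 < 4 on the vertex set. Then K (dimension 3) consists of the simplices:

  0-simplices (5): [0], [1], [2], [3], [4]
  1-simplices (10): [0,1], [0,2], [0,3], [0,4], [1,2], [1,3], [1,4], [2,3], [2,4], [3,4]
  2-simplices (10): [0,1,2], [0,1,3], [0,1,4], [0,2,3], [0,2,4], [0,3,4], [1,2,3], [1,2,4], [1,3,4], [2,3,4]
  3-simplices (5): [0,1,2,3], [0,1,2,4], [0,1,3,4], [0,2,3,4], [1,2,3,4]

giving chain groups C_0 ≅ Z^5, C_1 ≅ Z^10, C_2 ≅ Z^10, C_3 ≅ Z^5.

Boundary ∂_1: C_1 → C_0 sends each edge [p,q] (with p < q) to q − p. For instance
  ∂[1,3] = [3] − [1].
The 5×10 boundary matrix has rank 4 and Smith normal form diag(1,1,1,1).

∂_2: C_2 → C_1 maps a triangle to the signed sum of its edges. For instance
  ∂[0,1,4] = [1,4] − [0,4] + [0,1],
  ∂[1,3,4] = [3,4] − [1,4] + [1,3].
As a 10×10 matrix over Z this has rank 6, with invariant factors (1,1,1,1,1,1).

Boundary ∂_3: C_3 → C_2 sends each 3-simplex σ to the alternating sum Σ_i (−1)^i (σ with its i-th vertex removed). For instance
  ∂[0,1,2,3] = [1,2,3] − [0,2,3] + [0,1,3] − [0,1,2],
  ∂[0,1,2,4] = [1,2,4] − [0,2,4] + [0,1,4] − [0,1,2].
As a 10×5 matrix over Z this has rank 4, with invariant factors (1,1,1,1).

Computing H_k = (kernel of ∂_k) / (image of ∂_{k+1}):

  H_0: rank C_0 − rank ∂_1 = 5 − 4 = 1, and the invariant factors of ∂_1 are all 1, so H_0 ≅ Z.
  H_1: rank ker ∂_1 − rank ∂_2 = (10 − 4) − 6 = 0, and the invariant factors of ∂_2 are all 1, so H_1 ≅ 0.
  H_2: rank ker ∂_2 − rank ∂_3 = (10 − 6) − 4 = 0, and the invariant factors of ∂_3 are all 1, so H_2 ≅ 0.
  H_3: rank ker ∂_3 − rank ∂_4 = (5 − 4) − 0 = 1, and there is no ∂_4, so H_3 ≅ Z.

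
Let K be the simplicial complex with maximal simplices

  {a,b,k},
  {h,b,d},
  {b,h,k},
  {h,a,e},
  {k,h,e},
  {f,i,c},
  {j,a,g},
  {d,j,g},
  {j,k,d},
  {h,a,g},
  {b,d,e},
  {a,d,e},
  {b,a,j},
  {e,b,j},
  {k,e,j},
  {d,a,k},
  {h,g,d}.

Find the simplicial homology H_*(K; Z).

H_0 ≅ Z^2,  H_1 ≅ Z^2,  H_2 ≅ Z.

We work with the vertex ordering a < b < c < d < e < f < g < h < i < j < k. The simplices of K, each written with vertices in increasing order, are:

  0-simplices (11): a, b, c, d, e, f, g, h, i, j, k
  1-simplices (27): ab, ad, ae, ag, ah, aj, ak, bd, be, bh, bj, bk, cf, ci, de, dg, dh, dj, dk, eh, ej, ek, fi, gh, gj, hk, jk
  2-simplices (17): abj, abk, ade, adk, aeh, agh, agj, bde, bdh, bej, bhk, cfi, dgh, dgj, djk, ehk, ejk

Hence C_0 ≅ Z^11, C_1 ≅ Z^27, C_2 ≅ Z^17.

Boundary ∂_1: C_1 → C_0 maps an edge to its endpoints' difference, ∂[p,q] = q − p. For instance
  ∂be = e − b.
This gives a 11×27 integer matrix of rank 9; reducing to Smith normal form yields diagonal entries (1,1,1,1,1,1,1,1,1).

The boundary map ∂_2: C_2 → C_1 maps a triangle to the signed sum of its edges. For instance
  ∂aeh = eh − ah + ae,
  ∂bhk = hk − bk + bh.
This gives a 27×17 integer matrix of rank 16; reducing to Smith normal form yields diagonal entries (1,1,1,1,1,1,1,1,1,1,1,1,1,1,1,1).

Reading off H_k = ker ∂_k / im ∂_{k+1}:

  H_0: rank C_0 − rank ∂_1 = 11 − 9 = 2, and the invariant factors of ∂_1 are all 1, so H_0 = Z^2.
  H_1: rank ker ∂_1 − rank ∂_2 = (27 − 9) − 16 = 2, and the invariant factors of ∂_2 are all 1, so H_1 = Z^2.
  H_2: rank ker ∂_2 − rank ∂_3 = (17 − 16) − 0 = 1, and there is no ∂_3, so H_2 = Z.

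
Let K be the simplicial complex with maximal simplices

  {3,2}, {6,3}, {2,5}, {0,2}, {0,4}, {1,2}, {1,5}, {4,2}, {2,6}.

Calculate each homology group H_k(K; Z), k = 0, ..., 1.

Take the total order 0 < 1 < 2 < 3 < 4 < 5 < 6 on the vertex set. Then K (dimension 1) consists of the simplices:

  0-simplices (7): [0], [1], [2], [3], [4], [5], [6]
  1-simplices (9): [0,2], [0,4], [1,2], [1,5], [2,3], [2,4], [2,5], [2,6], [3,6]

Hence C_0 ≅ Z^7, C_1 ≅ Z^9.

The boundary map ∂_1: C_1 → C_0 sends each edge [p,q] (with p < q) to q − p. For instance
  ∂[0,4] = [4] − [0].
The resulting 7×9 matrix has rank 6, and its Smith normal form has invariant factors (1,1,1,1,1,1).

Now H_k = ker ∂_k / im ∂_{k+1}, so:

  H_0: rank C_0 − rank ∂_1 = 7 − 6 = 1, and the invariant factors of ∂_1 are all 1, so H_0 = Z.
  H_1: rank ker ∂_1 − rank ∂_2 = (9 − 6) − 0 = 3, and there is no ∂_2, so H_1 = Z^3.

H_0 = Z,  H_1 = Z^3.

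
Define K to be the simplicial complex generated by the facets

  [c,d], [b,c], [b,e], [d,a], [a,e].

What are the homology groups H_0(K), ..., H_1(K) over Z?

H_0 = Z,  H_1 = Z.

Fix the vertex order a < b < c < d < e and write every simplex with vertices in increasing order. Then dim K = 1 and the simplices of K are:

  0-simplices (5): a, b, c, d, e
  1-simplices (5): ad, ae, bc, be, cd

giving chain groups C_0 ≅ Z^5, C_1 ≅ Z^5.

∂_1: C_1 → C_0 is given by ∂[p,q] = [q] − [p]. For instance
  ∂ad = d − a.
This gives a 5×5 integer matrix of rank 4; reducing to Smith normal form yields diagonal entries (1,1,1,1).

Now H_k = ker ∂_k / im ∂_{k+1}, so:

  H_0: rank C_0 − rank ∂_1 = 5 − 4 = 1, and the invariant factors of ∂_1 are all 1, so H_0 = Z.
  H_1: rank ker ∂_1 − rank ∂_2 = (5 − 4) − 0 = 1, and there is no ∂_2, so H_1 = Z.

As a check, the Euler characteristic is 5 − 5 = 0, which agrees with 1 − 1 = 0.
(K is a triangulation of the circle S^1.)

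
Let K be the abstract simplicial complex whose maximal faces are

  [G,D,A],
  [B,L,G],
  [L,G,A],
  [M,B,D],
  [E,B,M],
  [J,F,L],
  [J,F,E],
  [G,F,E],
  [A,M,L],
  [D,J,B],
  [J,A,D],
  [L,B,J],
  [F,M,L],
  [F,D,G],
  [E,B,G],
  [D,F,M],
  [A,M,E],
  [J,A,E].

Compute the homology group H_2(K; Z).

H_2 ≅ Z.

Fix the vertex order A < B < D < E < F < G < J < L < M and write every simplex with vertices in increasing order. Then dim K = 2 and the simplices of K are:

  0-simplices (9): A, B, D, E, F, G, J, L, M
  1-simplices (27): AD, AE, AG, AJ, AL, AM, BD, BE, BG, BJ, BL, BM, DF, DG, DJ, DM, EF, EG, EJ, EM, FG, FJ, FL, FM, GL, JL, LM
  2-simplices (18): ADG, ADJ, AEJ, AEM, AGL, ALM, BDJ, BDM, BEG, BEM, BGL, BJL, DFG, DFM, EFG, EFJ, FJL, FLM

giving chain groups C_0 ≅ Z^9, C_1 ≅ Z^27, C_2 ≅ Z^18.

∂_1: C_1 → C_0 is given by ∂[p,q] = [q] − [p].
As a 9×27 matrix over Z this has rank 8, with invariant factors (1,1,1,1,1,1,1,1).

The boundary map ∂_2: C_2 → C_1 acts by ∂[p,q,r] = [q,r] − [p,r] + [p,q]. For instance
  ∂BDJ = DJ − BJ + BD,
  ∂BJL = JL − BL + BJ.
This gives a 27×18 integer matrix of rank 17; reducing to Smith normal form yields diagonal entries (1,1,1,1,1,1,1,1,1,1,1,1,1,1,1,1,1).

From H_k ≅ ker(∂_k) / im(∂_{k+1}) we obtain:

  H_2: rank ker ∂_2 − rank ∂_3 = (18 − 17) − 0 = 1, and there is no ∂_3, so H_2 = Z.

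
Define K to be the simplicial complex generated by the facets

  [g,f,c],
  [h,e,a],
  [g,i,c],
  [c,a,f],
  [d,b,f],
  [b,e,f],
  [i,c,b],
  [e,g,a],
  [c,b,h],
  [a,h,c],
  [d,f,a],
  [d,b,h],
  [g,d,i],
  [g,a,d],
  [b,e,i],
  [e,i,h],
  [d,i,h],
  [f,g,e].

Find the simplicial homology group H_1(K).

H_1 ≅ Z ⊕ Z/2.

K has 9 vertices, 27 edges, 18 triangles.
rank ∂_1 = 8, rank ∂_2 = 18 ⇒ b_1 = 27 − 8 − 18 = 1; ∂_2 has invariant factor(s) [2] giving torsion. So H_1 ≅ Z ⊕ Z/2.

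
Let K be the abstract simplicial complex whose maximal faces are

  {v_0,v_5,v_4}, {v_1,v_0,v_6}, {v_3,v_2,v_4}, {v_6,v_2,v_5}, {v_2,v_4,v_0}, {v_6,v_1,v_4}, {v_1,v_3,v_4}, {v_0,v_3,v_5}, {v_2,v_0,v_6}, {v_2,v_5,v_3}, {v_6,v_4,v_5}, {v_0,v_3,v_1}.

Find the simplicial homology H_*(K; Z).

Fix the vertex order v_0 < v_1 < v_2 < v_3 < v_4 < v_5 < v_6 and write every simplex with vertices in increasing order. Then dim K = 2 and the simplices of K are:

  0-simplices (7): [v_0], [v_1], [v_2], [v_3], [v_4], [v_5], [v_6]
  1-simplices (18): (18 of them)
  2-simplices (12): (12 of them)

Hence C_0 ≅ Z^7, C_1 ≅ Z^18, C_2 ≅ Z^12.

∂_1: C_1 → C_0 maps an edge to its endpoints' difference, ∂[p,q] = q − p.
The resulting 7×18 matrix has rank 6, and its Smith normal form has invariant factors (1,1,1,1,1,1).

The boundary map ∂_2: C_2 → C_1 acts by ∂[p,q,r] = [q,r] − [p,r] + [p,q]. For instance
  ∂[v_2,v_3,v_5] = [v_3,v_5] − [v_2,v_5] + [v_2,v_3],
  ∂[v_1,v_3,v_4] = [v_3,v_4] − [v_1,v_4] + [v_1,v_3].
The 18×12 boundary matrix has rank 12 and Smith normal form diag(1,1,1,1,1,1,1,1,1,1,1,2).

From H_k ≅ ker(∂_k) / im(∂_{k+1}) we obtain:

  H_0: rank C_0 − rank ∂_1 = 7 − 6 = 1, and the invariant factors of ∂_1 are all 1, so H_0 = Z.
  H_1: rank ker ∂_1 − rank ∂_2 = (18 − 6) − 12 = 0, and ∂_2 has invariant factor 2 > 1, so H_1 = Z/2Z.
  H_2: rank ker ∂_2 − rank ∂_3 = (12 − 12) − 0 = 0, and there is no ∂_3, so H_2 = 0.

As a check, the Euler characteristic is 7 − 18 + 12 = 1, which agrees with 1 − 0 + 0 = 1.

H_0 = Z,  H_1 = Z/2Z,  H_2 = 0.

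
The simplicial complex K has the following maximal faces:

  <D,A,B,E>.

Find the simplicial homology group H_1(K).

H_1 ≅ 0.

Order the vertices as A < B < D < E. Listing each simplex with vertices in this order, K has dimension 3 with simplices:

  0-simplices (4): A, B, D, E
  1-simplices (6): AB, AD, AE, BD, BE, DE
  2-simplices (4): ABD, ABE, ADE, BDE
  3-simplices (1): ABDE

giving chain groups C_0 ≅ Z^4, C_1 ≅ Z^6, C_2 ≅ Z^4, C_3 ≅ Z^1.

∂_1: C_1 → C_0 is given by ∂[p,q] = [q] − [p].
The 4×6 boundary matrix has rank 3 and Smith normal form diag(1,1,1).

Boundary ∂_2: C_2 → C_1 maps a triangle to the signed sum of its edges. For instance
  ∂BDE = DE − BE + BD,
  ∂ABD = BD − AD + AB.
The 6×4 boundary matrix has rank 3 and Smith normal form diag(1,1,1).

The boundary map ∂_3: C_3 → C_2 sends each 3-simplex σ to the alternating sum Σ_i (−1)^i (σ with its i-th vertex removed). For instance
  ∂ABDE = BDE − ADE + ABE − ABD.
The 4×1 boundary matrix has rank 1 and Smith normal form diag(1).

Computing H_k = (kernel of ∂_k) / (image of ∂_{k+1}):

  H_1: rank ker ∂_1 − rank ∂_2 = (6 − 3) − 3 = 0, and the invariant factors of ∂_2 are all 1, so H_1 ≅ 0.

(K is a triangulation of the 3-simplex.)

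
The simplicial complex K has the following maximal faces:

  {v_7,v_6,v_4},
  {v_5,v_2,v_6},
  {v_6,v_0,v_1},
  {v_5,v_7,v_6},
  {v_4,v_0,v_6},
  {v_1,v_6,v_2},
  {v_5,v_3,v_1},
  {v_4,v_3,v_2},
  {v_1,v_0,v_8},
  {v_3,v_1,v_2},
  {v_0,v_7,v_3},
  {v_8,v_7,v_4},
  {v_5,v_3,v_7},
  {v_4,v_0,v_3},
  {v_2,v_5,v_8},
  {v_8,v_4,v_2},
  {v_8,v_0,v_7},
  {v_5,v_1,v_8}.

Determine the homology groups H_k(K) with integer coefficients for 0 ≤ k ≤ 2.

H_0 ≅ Z,  H_1 ≅ Z ⊕ Z/2Z,  H_2 = 0.

We work with the vertex ordering v_0 < v_1 < v_2 < v_3 < v_4 < v_5 < v_6 < v_7 < v_8. The simplices of K, each written with vertices in increasing order, are:

  0-simplices (9): [v_0], [v_1], [v_2], [v_3], [v_4], [v_5], [v_6], [v_7], [v_8]
  1-simplices (27): (27 of them)
  2-simplices (18): (18 of them)

so the chain groups are C_0 ≅ Z^9, C_1 ≅ Z^27, C_2 ≅ Z^18.

Boundary ∂_1: C_1 → C_0 is given by ∂[p,q] = [q] − [p]. For instance
  ∂[v_0,v_4] = [v_4] − [v_0].
The 9×27 boundary matrix has rank 8 and Smith normal form diag(1,1,1,1,1,1,1,1).

Boundary ∂_2: C_2 → C_1 sends each 2-simplex [p,q,r] to [q,r] − [p,r] + [p,q]. For instance
  ∂[v_0,v_1,v_8] = [v_1,v_8] − [v_0,v_8] + [v_0,v_1],
  ∂[v_1,v_5,v_8] = [v_5,v_8] − [v_1,v_8] + [v_1,v_5].
This gives a 27×18 integer matrix of rank 18; reducing to Smith normal form yields diagonal entries (1,1,1,1,1,1,1,1,1,1,1,1,1,1,1,1,1,2).

Reading off H_k = ker ∂_k / im ∂_{k+1}:

  H_0: rank C_0 − rank ∂_1 = 9 − 8 = 1, and the invariant factors of ∂_1 are all 1, so H_0 = Z.
  H_1: rank ker ∂_1 − rank ∂_2 = (27 − 8) − 18 = 1, and ∂_2 has invariant factor 2 > 1, so H_1 = Z ⊕ Z/2Z.
  H_2: rank ker ∂_2 − rank ∂_3 = (18 − 18) − 0 = 0, and there is no ∂_3, so H_2 = 0.

(K is a triangulation of the Klein bottle.)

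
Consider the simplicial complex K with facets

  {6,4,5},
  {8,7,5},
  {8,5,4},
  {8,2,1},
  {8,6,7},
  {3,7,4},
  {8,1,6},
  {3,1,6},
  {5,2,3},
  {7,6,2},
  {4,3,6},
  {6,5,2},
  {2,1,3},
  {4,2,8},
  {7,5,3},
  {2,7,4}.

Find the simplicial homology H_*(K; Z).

H_0 = Z,  H_1 = Z^2,  H_2 = Z.

We work with the vertex ordering 1 < 2 < 3 < 4 < 5 < 6 < 7 < 8. The simplices of K, each written with vertices in increasing order, are:

  0-simplices (8): [1], [2], [3], [4], [5], [6], [7], [8]
  1-simplices (24): (24 of them)
  2-simplices (16): [1,2,3], [1,2,8], [1,3,6], [1,6,8], [2,3,5], [2,4,7], [2,4,8], [2,5,6], [2,6,7], [3,4,6], [3,4,7], [3,5,7], [4,5,6], [4,5,8], [5,7,8], [6,7,8]

Hence C_0 ≅ Z^8, C_1 ≅ Z^24, C_2 ≅ Z^16.

∂_1: C_1 → C_0 is given by ∂[p,q] = [q] − [p].
As a 8×24 matrix over Z this has rank 7, with invariant factors (1,1,1,1,1,1,1).

Boundary ∂_2: C_2 → C_1 acts by ∂[p,q,r] = [q,r] − [p,r] + [p,q]. For instance
  ∂[1,2,3] = [2,3] − [1,3] + [1,2],
  ∂[5,7,8] = [7,8] − [5,8] + [5,7].
This gives a 24×16 integer matrix of rank 15; reducing to Smith normal form yields diagonal entries (1,1,1,1,1,1,1,1,1,1,1,1,1,1,1).

Computing H_k = (kernel of ∂_k) / (image of ∂_{k+1}):

  H_0: rank C_0 − rank ∂_1 = 8 − 7 = 1, and the invariant factors of ∂_1 are all 1, so H_0 = Z.
  H_1: rank ker ∂_1 − rank ∂_2 = (24 − 7) − 15 = 2, and the invariant factors of ∂_2 are all 1, so H_1 = Z^2.
  H_2: rank ker ∂_2 − rank ∂_3 = (16 − 15) − 0 = 1, and there is no ∂_3, so H_2 = Z.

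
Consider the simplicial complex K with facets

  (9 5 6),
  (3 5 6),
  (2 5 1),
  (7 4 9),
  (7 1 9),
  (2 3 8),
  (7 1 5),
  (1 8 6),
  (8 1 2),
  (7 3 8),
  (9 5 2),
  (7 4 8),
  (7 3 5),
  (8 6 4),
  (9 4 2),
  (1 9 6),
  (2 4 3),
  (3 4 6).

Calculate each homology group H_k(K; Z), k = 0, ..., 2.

H_0 ≅ Z,  H_1 ≅ Z ⊕ Z/2Z,  H_2 = 0.

Take the total order 1 < 2 < 3 < 4 < 5 < 6 < 7 < 8 < 9 on the vertex set. Then K (dimension 2) consists of the simplices:

  0-simplices (9): [1], [2], [3], [4], [5], [6], [7], [8], [9]
  1-simplices (27): (27 of them)
  2-simplices (18): [1,2,5], [1,2,8], [1,5,7], [1,6,8], [1,6,9], [1,7,9], [2,3,4], [2,3,8], [2,4,9], [2,5,9], [3,4,6], [3,5,6], [3,5,7], [3,7,8], [4,6,8], [4,7,8], [4,7,9], [5,6,9]

Hence C_0 ≅ Z^9, C_1 ≅ Z^27, C_2 ≅ Z^18.

∂_1: C_1 → C_0 maps an edge to its endpoints' difference, ∂[p,q] = q − p.
The 9×27 boundary matrix has rank 8 and Smith normal form diag(1,1,1,1,1,1,1,1).

Boundary ∂_2: C_2 → C_1 acts by ∂[p,q,r] = [q,r] − [p,r] + [p,q]. For instance
  ∂[1,7,9] = [7,9] − [1,9] + [1,7],
  ∂[1,2,5] = [2,5] − [1,5] + [1,2].
The resulting 27×18 matrix has rank 18, and its Smith normal form has invariant factors (1,1,1,1,1,1,1,1,1,1,1,1,1,1,1,1,1,2).

Reading off H_k = ker ∂_k / im ∂_{k+1}:

  H_0: rank C_0 − rank ∂_1 = 9 − 8 = 1, and the invariant factors of ∂_1 are all 1, so H_0 = Z.
  H_1: rank ker ∂_1 − rank ∂_2 = (27 − 8) − 18 = 1, and ∂_2 has invariant factor 2 > 1, so H_1 = Z ⊕ Z/2Z.
  H_2: rank ker ∂_2 − rank ∂_3 = (18 − 18) − 0 = 0, and there is no ∂_3, so H_2 = 0.

As a check, the Euler characteristic is 9 − 27 + 18 = 0, which agrees with 1 − 1 + 0 = 0.
(K is a triangulation of the Klein bottle.)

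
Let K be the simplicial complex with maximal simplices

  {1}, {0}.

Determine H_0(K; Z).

Fix the vertex order 0 < 1 and write every simplex with vertices in increasing order. Then dim K = 0 and the simplices of K are:

  0-simplices (2): [0], [1]

Hence C_0 ≅ Z^2.

Computing H_k = (kernel of ∂_k) / (image of ∂_{k+1}):

  H_0: rank C_0 − rank ∂_1 = 2 − 0 = 2, and there is no ∂_1, so H_0 ≅ Z^2.

(K is a triangulation of a set of 2 points.)

H_0 ≅ Z^2.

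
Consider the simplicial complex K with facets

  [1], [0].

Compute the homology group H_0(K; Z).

We work with the vertex ordering 0 < 1. The simplices of K, each written with vertices in increasing order, are:

  0-simplices (2): [0], [1]

Hence C_0 ≅ Z^2.

Now H_k = ker ∂_k / im ∂_{k+1}, so:

  H_0: rank C_0 − rank ∂_1 = 2 − 0 = 2, and there is no ∂_1, so H_0 ≅ Z^2.

H_0 ≅ Z^2.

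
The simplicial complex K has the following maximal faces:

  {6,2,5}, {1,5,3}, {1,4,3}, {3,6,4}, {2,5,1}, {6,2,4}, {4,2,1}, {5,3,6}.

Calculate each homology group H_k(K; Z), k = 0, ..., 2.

We work with the vertex ordering 1 < 2 < 3 < 4 < 5 < 6. The simplices of K, each written with vertices in increasing order, are:

  0-simplices (6): [1], [2], [3], [4], [5], [6]
  1-simplices (12): [1,2], [1,3], [1,4], [1,5], [2,4], [2,5], [2,6], [3,4], [3,5], [3,6], [4,6], [5,6]
  2-simplices (8): [1,2,4], [1,2,5], [1,3,4], [1,3,5], [2,4,6], [2,5,6], [3,4,6], [3,5,6]

giving chain groups C_0 ≅ Z^6, C_1 ≅ Z^12, C_2 ≅ Z^8.

∂_1: C_1 → C_0 is given by ∂[p,q] = [q] − [p].
This gives a 6×12 integer matrix of rank 5; reducing to Smith normal form yields diagonal entries (1,1,1,1,1).

Boundary ∂_2: C_2 → C_1 sends each 2-simplex [p,q,r] to [q,r] − [p,r] + [p,q]. For instance
  ∂[1,3,5] = [3,5] − [1,5] + [1,3],
  ∂[2,4,6] = [4,6] − [2,6] + [2,4].
This gives a 12×8 integer matrix of rank 7; reducing to Smith normal form yields diagonal entries (1,1,1,1,1,1,1).

From H_k ≅ ker(∂_k) / im(∂_{k+1}) we obtain:

  H_0: rank C_0 − rank ∂_1 = 6 − 5 = 1, and the invariant factors of ∂_1 are all 1, so H_0 = Z.
  H_1: rank ker ∂_1 − rank ∂_2 = (12 − 5) − 7 = 0, and the invariant factors of ∂_2 are all 1, so H_1 = 0.
  H_2: rank ker ∂_2 − rank ∂_3 = (8 − 7) − 0 = 1, and there is no ∂_3, so H_2 = Z.

As a check, the Euler characteristic is 6 − 12 + 8 = 2, which agrees with 1 − 0 + 1 = 2.

H_0 ≅ Z,  H_1 = 0,  H_2 ≅ Z.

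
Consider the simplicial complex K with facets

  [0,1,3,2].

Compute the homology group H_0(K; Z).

We work with the vertex ordering 0 < 1 < 2 < 3. The simplices of K, each written with vertices in increasing order, are:

  0-simplices (4): [0], [1], [2], [3]
  1-simplices (6): [0,1], [0,2], [0,3], [1,2], [1,3], [2,3]
  2-simplices (4): [0,1,2], [0,1,3], [0,2,3], [1,2,3]
  3-simplices (1): [0,1,2,3]

Hence C_0 ≅ Z^4, C_1 ≅ Z^6, C_2 ≅ Z^4, C_3 ≅ Z^1.

The boundary map ∂_1: C_1 → C_0 sends each edge [p,q] (with p < q) to q − p. For instance
  ∂[0,3] = [3] − [0].
As a 4×6 matrix over Z this has rank 3, with invariant factors (1,1,1).

∂_2: C_2 → C_1 maps a triangle to the signed sum of its edges. For instance
  ∂[0,2,3] = [2,3] − [0,3] + [0,2],
  ∂[0,1,2] = [1,2] − [0,2] + [0,1].
This gives a 6×4 integer matrix of rank 3; reducing to Smith normal form yields diagonal entries (1,1,1).

∂_3: C_3 → C_2 sends each 3-simplex σ to the alternating sum Σ_i (−1)^i (σ with its i-th vertex removed). For instance
  ∂[0,1,2,3] = [1,2,3] − [0,2,3] + [0,1,3] − [0,1,2].
This gives a 4×1 integer matrix of rank 1; reducing to Smith normal form yields diagonal entries (1).

Computing H_k = (kernel of ∂_k) / (image of ∂_{k+1}):

  H_0: rank C_0 − rank ∂_1 = 4 − 3 = 1, and the invariant factors of ∂_1 are all 1, so H_0 ≅ Z.

(K is a triangulation of the 3-simplex.)

H_0 ≅ Z.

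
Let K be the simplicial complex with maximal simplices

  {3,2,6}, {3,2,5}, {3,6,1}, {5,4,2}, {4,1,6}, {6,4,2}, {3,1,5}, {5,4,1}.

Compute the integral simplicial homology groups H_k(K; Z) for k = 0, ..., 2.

H_0 ≅ Z,  H_1 = 0,  H_2 ≅ Z.

Fix the vertex order 1 < 2 < 3 < 4 < 5 < 6 and write every simplex with vertices in increasing order. Then dim K = 2 and the simplices of K are:

  0-simplices (6): [1], [2], [3], [4], [5], [6]
  1-simplices (12): [1,3], [1,4], [1,5], [1,6], [2,3], [2,4], [2,5], [2,6], [3,5], [3,6], [4,5], [4,6]
  2-simplices (8): [1,3,5], [1,3,6], [1,4,5], [1,4,6], [2,3,5], [2,3,6], [2,4,5], [2,4,6]

giving chain groups C_0 ≅ Z^6, C_1 ≅ Z^12, C_2 ≅ Z^8.

Boundary ∂_1: C_1 → C_0 is given by ∂[p,q] = [q] − [p]. For instance
  ∂[2,4] = [4] − [2].
As a 6×12 matrix over Z this has rank 5, with invariant factors (1,1,1,1,1).

The boundary map ∂_2: C_2 → C_1 maps a triangle to the signed sum of its edges. For instance
  ∂[2,4,5] = [4,5] − [2,5] + [2,4],
  ∂[1,4,5] = [4,5] − [1,5] + [1,4].
The 12×8 boundary matrix has rank 7 and Smith normal form diag(1,1,1,1,1,1,1).

Reading off H_k = ker ∂_k / im ∂_{k+1}:

  H_0: rank C_0 − rank ∂_1 = 6 − 5 = 1, and the invariant factors of ∂_1 are all 1, so H_0 ≅ Z.
  H_1: rank ker ∂_1 − rank ∂_2 = (12 − 5) − 7 = 0, and the invariant factors of ∂_2 are all 1, so H_1 ≅ 0.
  H_2: rank ker ∂_2 − rank ∂_3 = (8 − 7) − 0 = 1, and there is no ∂_3, so H_2 ≅ Z.

(K is a triangulation of the 2-sphere S^2.)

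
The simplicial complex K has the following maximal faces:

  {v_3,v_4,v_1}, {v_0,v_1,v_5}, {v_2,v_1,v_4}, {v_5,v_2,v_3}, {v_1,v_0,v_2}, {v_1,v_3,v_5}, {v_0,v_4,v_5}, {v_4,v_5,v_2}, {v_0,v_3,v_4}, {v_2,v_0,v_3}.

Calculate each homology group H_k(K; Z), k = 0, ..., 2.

H_0 ≅ Z,  H_1 ≅ Z_2,  H_2 = 0.

We work with the vertex ordering v_0 < v_1 < v_2 < v_3 < v_4 < v_5. The simplices of K, each written with vertices in increasing order, are:

  0-simplices (6): [v_0], [v_1], [v_2], [v_3], [v_4], [v_5]
  1-simplices (15): (15 of them)
  2-simplices (10): [v_0,v_1,v_2], [v_0,v_1,v_5], [v_0,v_2,v_3], [v_0,v_3,v_4], [v_0,v_4,v_5], [v_1,v_2,v_4], [v_1,v_3,v_4], [v_1,v_3,v_5], [v_2,v_3,v_5], [v_2,v_4,v_5]

so the chain groups are C_0 ≅ Z^6, C_1 ≅ Z^15, C_2 ≅ Z^10.

The boundary map ∂_1: C_1 → C_0 is given by ∂[p,q] = [q] − [p]. For instance
  ∂[v_3,v_4] = [v_4] − [v_3].
The resulting 6×15 matrix has rank 5, and its Smith normal form has invariant factors (1,1,1,1,1).

∂_2: C_2 → C_1 maps a triangle to the signed sum of its edges. For instance
  ∂[v_2,v_3,v_5] = [v_3,v_5] − [v_2,v_5] + [v_2,v_3],
  ∂[v_0,v_1,v_2] = [v_1,v_2] − [v_0,v_2] + [v_0,v_1].
As a 15×10 matrix over Z this has rank 10, with invariant factors (1,1,1,1,1,1,1,1,1,2).

Reading off H_k = ker ∂_k / im ∂_{k+1}:

  H_0: rank C_0 − rank ∂_1 = 6 − 5 = 1, and the invariant factors of ∂_1 are all 1, so H_0 ≅ Z.
  H_1: rank ker ∂_1 − rank ∂_2 = (15 − 5) − 10 = 0, and ∂_2 has invariant factor 2 > 1, so H_1 ≅ Z_2.
  H_2: rank ker ∂_2 − rank ∂_3 = (10 − 10) − 0 = 0, and there is no ∂_3, so H_2 ≅ 0.

As a check, the Euler characteristic is 6 − 15 + 10 = 1, which agrees with 1 − 0 + 0 = 1.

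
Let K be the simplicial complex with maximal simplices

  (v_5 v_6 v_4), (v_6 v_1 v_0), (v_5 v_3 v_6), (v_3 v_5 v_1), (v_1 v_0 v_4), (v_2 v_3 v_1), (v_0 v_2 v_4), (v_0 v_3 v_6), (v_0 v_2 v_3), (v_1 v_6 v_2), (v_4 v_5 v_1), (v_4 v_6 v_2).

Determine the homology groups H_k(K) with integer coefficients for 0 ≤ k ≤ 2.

Order the vertices as v_0 < v_1 < v_2 < v_3 < v_4 < v_5 < v_6. Listing each simplex with vertices in this order, K has dimension 2 with simplices:

  0-simplices (7): [v_0], [v_1], [v_2], [v_3], [v_4], [v_5], [v_6]
  1-simplices (18): (18 of them)
  2-simplices (12): (12 of them)

giving chain groups C_0 ≅ Z^7, C_1 ≅ Z^18, C_2 ≅ Z^12.

Boundary ∂_1: C_1 → C_0 maps an edge to its endpoints' difference, ∂[p,q] = q − p.
The 7×18 boundary matrix has rank 6 and Smith normal form diag(1,1,1,1,1,1).

Boundary ∂_2: C_2 → C_1 sends each 2-simplex [p,q,r] to [q,r] − [p,r] + [p,q]. For instance
  ∂[v_0,v_1,v_6] = [v_1,v_6] − [v_0,v_6] + [v_0,v_1],
  ∂[v_1,v_2,v_6] = [v_2,v_6] − [v_1,v_6] + [v_1,v_2].
This gives a 18×12 integer matrix of rank 12; reducing to Smith normal form yields diagonal entries (1,1,1,1,1,1,1,1,1,1,1,2).

Now H_k = ker ∂_k / im ∂_{k+1}, so:

  H_0: rank C_0 − rank ∂_1 = 7 − 6 = 1, and the invariant factors of ∂_1 are all 1, so H_0 ≅ Z.
  H_1: rank ker ∂_1 − rank ∂_2 = (18 − 6) − 12 = 0, and ∂_2 has invariant factor 2 > 1, so H_1 ≅ Z/2Z.
  H_2: rank ker ∂_2 − rank ∂_3 = (12 − 12) − 0 = 0, and there is no ∂_3, so H_2 ≅ 0.

As a check, the Euler characteristic is 7 − 18 + 12 = 1, which agrees with 1 − 0 + 0 = 1.

H_0 = Z,  H_1 = Z/2Z,  H_2 = 0.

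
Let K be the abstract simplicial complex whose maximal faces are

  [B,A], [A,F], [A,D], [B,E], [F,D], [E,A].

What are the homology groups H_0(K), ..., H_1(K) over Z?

We work with the vertex ordering A < B < D < E < F. The simplices of K, each written with vertices in increasing order, are:

  0-simplices (5): A, B, D, E, F
  1-simplices (6): AB, AD, AE, AF, BE, DF

giving chain groups C_0 ≅ Z^5, C_1 ≅ Z^6.

The boundary map ∂_1: C_1 → C_0 sends each edge [p,q] (with p < q) to q − p. For instance
  ∂AE = E − A.
The 5×6 boundary matrix has rank 4 and Smith normal form diag(1,1,1,1).

From H_k ≅ ker(∂_k) / im(∂_{k+1}) we obtain:

  H_0: rank C_0 − rank ∂_1 = 5 − 4 = 1, and the invariant factors of ∂_1 are all 1, so H_0 = Z.
  H_1: rank ker ∂_1 − rank ∂_2 = (6 − 4) − 0 = 2, and there is no ∂_2, so H_1 = Z^2.

As a check, the Euler characteristic is 5 − 6 = -1, which agrees with 1 − 2 = -1.

H_0 = Z,  H_1 = Z^2.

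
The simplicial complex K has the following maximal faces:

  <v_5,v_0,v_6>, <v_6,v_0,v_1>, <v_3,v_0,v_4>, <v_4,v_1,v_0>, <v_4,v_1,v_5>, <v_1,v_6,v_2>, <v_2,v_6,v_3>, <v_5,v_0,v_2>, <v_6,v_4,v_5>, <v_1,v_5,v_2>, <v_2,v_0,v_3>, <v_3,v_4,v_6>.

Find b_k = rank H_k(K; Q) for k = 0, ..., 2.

b_0 = 1, b_1 = 0, b_2 = 0.

Fix the vertex order v_0 < v_1 < v_2 < v_3 < v_4 < v_5 < v_6 and write every simplex with vertices in increasing order. Then dim K = 2 and the simplices of K are:

  0-simplices (7): [v_0], [v_1], [v_2], [v_3], [v_4], [v_5], [v_6]
  1-simplices (18): (18 of them)
  2-simplices (12): (12 of them)

so the chain groups are C_0 ≅ Z^7, C_1 ≅ Z^18, C_2 ≅ Z^12.

Boundary ∂_1: C_1 → C_0 sends each edge [p,q] (with p < q) to q − p.
As a 7×18 matrix over Z this has rank 6, with invariant factors (1,1,1,1,1,1).

∂_2: C_2 → C_1 maps a triangle to the signed sum of its edges. For instance
  ∂[v_1,v_2,v_6] = [v_2,v_6] − [v_1,v_6] + [v_1,v_2],
  ∂[v_1,v_2,v_5] = [v_2,v_5] − [v_1,v_5] + [v_1,v_2].
The resulting 18×12 matrix has rank 12, and its Smith normal form has invariant factors (1,1,1,1,1,1,1,1,1,1,1,2).

Now H_k = ker ∂_k / im ∂_{k+1}, so:

  H_0: rank C_0 − rank ∂_1 = 7 − 6 = 1, and the invariant factors of ∂_1 are all 1, so H_0 = Z.
  H_1: rank ker ∂_1 − rank ∂_2 = (18 − 6) − 12 = 0, and ∂_2 has invariant factor 2 > 1, so H_1 = Z/2.
  H_2: rank ker ∂_2 − rank ∂_3 = (12 − 12) − 0 = 0, and there is no ∂_3, so H_2 = 0.

(K is a triangulation of the real projective plane RP^2.)

Hence the Betti numbers are b_0 = 1, b_1 = 0, b_2 = 0.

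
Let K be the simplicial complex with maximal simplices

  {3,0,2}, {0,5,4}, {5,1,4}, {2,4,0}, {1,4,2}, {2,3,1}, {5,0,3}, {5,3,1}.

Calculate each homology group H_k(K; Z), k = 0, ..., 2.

H_0 ≅ Z,  H_1 = 0,  H_2 ≅ Z.

Fix the vertex order 0 < 1 < 2 < 3 < 4 < 5 and write every simplex with vertices in increasing order. Then dim K = 2 and the simplices of K are:

  0-simplices (6): [0], [1], [2], [3], [4], [5]
  1-simplices (12): [0,2], [0,3], [0,4], [0,5], [1,2], [1,3], [1,4], [1,5], [2,3], [2,4], [3,5], [4,5]
  2-simplices (8): [0,2,3], [0,2,4], [0,3,5], [0,4,5], [1,2,3], [1,2,4], [1,3,5], [1,4,5]

giving chain groups C_0 ≅ Z^6, C_1 ≅ Z^12, C_2 ≅ Z^8.

Boundary ∂_1: C_1 → C_0 is given by ∂[p,q] = [q] − [p]. For instance
  ∂[0,5] = [5] − [0].
The resulting 6×12 matrix has rank 5, and its Smith normal form has invariant factors (1,1,1,1,1).

∂_2: C_2 → C_1 maps a triangle to the signed sum of its edges. For instance
  ∂[1,2,3] = [2,3] − [1,3] + [1,2],
  ∂[0,2,3] = [2,3] − [0,3] + [0,2].
The resulting 12×8 matrix has rank 7, and its Smith normal form has invariant factors (1,1,1,1,1,1,1).

Reading off H_k = ker ∂_k / im ∂_{k+1}:

  H_0: rank C_0 − rank ∂_1 = 6 − 5 = 1, and the invariant factors of ∂_1 are all 1, so H_0 ≅ Z.
  H_1: rank ker ∂_1 − rank ∂_2 = (12 − 5) − 7 = 0, and the invariant factors of ∂_2 are all 1, so H_1 ≅ 0.
  H_2: rank ker ∂_2 − rank ∂_3 = (8 − 7) − 0 = 1, and there is no ∂_3, so H_2 ≅ Z.

(K is a triangulation of the 2-sphere S^2.)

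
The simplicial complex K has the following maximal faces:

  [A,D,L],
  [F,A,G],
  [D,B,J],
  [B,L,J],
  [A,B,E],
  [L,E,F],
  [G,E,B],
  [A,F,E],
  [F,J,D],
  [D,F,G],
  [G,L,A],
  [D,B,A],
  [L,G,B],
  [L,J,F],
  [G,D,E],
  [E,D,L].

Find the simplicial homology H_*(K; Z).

H_0 ≅ Z,  H_1 ≅ Z^2,  H_2 ≅ Z.

Order the vertices as A < B < D < E < F < G < J < L. Listing each simplex with vertices in this order, K has dimension 2 with simplices:

  0-simplices (8): A, B, D, E, F, G, J, L
  1-simplices (24): AB, AD, AE, AF, AG, AL, BD, BE, BG, BJ, BL, DE, DF, DG, DJ, DL, EF, EG, EL, FG, FJ, FL, GL, JL
  2-simplices (16): ABD, ABE, ADL, AEF, AFG, AGL, BDJ, BEG, BGL, BJL, DEG, DEL, DFG, DFJ, EFL, FJL

Hence C_0 ≅ Z^8, C_1 ≅ Z^24, C_2 ≅ Z^16.

The boundary map ∂_1: C_1 → C_0 sends each edge [p,q] (with p < q) to q − p. For instance
  ∂EF = F − E.
The resulting 8×24 matrix has rank 7, and its Smith normal form has invariant factors (1,1,1,1,1,1,1).

∂_2: C_2 → C_1 maps a triangle to the signed sum of its edges. For instance
  ∂ABD = BD − AD + AB,
  ∂ABE = BE − AE + AB.
This gives a 24×16 integer matrix of rank 15; reducing to Smith normal form yields diagonal entries (1,1,1,1,1,1,1,1,1,1,1,1,1,1,1).

From H_k ≅ ker(∂_k) / im(∂_{k+1}) we obtain:

  H_0: rank C_0 − rank ∂_1 = 8 − 7 = 1, and the invariant factors of ∂_1 are all 1, so H_0 = Z.
  H_1: rank ker ∂_1 − rank ∂_2 = (24 − 7) − 15 = 2, and the invariant factors of ∂_2 are all 1, so H_1 = Z^2.
  H_2: rank ker ∂_2 − rank ∂_3 = (16 − 15) − 0 = 1, and there is no ∂_3, so H_2 = Z.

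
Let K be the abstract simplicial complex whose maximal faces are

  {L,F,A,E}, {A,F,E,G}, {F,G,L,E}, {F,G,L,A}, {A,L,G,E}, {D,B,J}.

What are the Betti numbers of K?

We work with the vertex ordering A < B < D < E < F < G < J < L. The simplices of K, each written with vertices in increasing order, are:

  0-simplices (8): A, B, D, E, F, G, J, L
  1-simplices (13): AE, AF, AG, AL, BD, BJ, DJ, EF, EG, EL, FG, FL, GL
  2-simplices (11): AEF, AEG, AEL, AFG, AFL, AGL, BDJ, EFG, EFL, EGL, FGL
  3-simplices (5): AEFG, AEFL, AEGL, AFGL, EFGL

so the chain groups are C_0 ≅ Z^8, C_1 ≅ Z^13, C_2 ≅ Z^11, C_3 ≅ Z^5.

∂_1: C_1 → C_0 sends each edge [p,q] (with p < q) to q − p.
This gives a 8×13 integer matrix of rank 6; reducing to Smith normal form yields diagonal entries (1,1,1,1,1,1).

Boundary ∂_2: C_2 → C_1 maps a triangle to the signed sum of its edges. For instance
  ∂AFG = FG − AG + AF,
  ∂EFL = FL − EL + EF.
As a 13×11 matrix over Z this has rank 7, with invariant factors (1,1,1,1,1,1,1).

The boundary map ∂_3: C_3 → C_2 sends each 3-simplex σ to the alternating sum Σ_i (−1)^i (σ with its i-th vertex removed). For instance
  ∂AEGL = EGL − AGL + AEL − AEG,
  ∂AEFL = EFL − AFL + AEL − AEF.
The resulting 11×5 matrix has rank 4, and its Smith normal form has invariant factors (1,1,1,1).

Reading off H_k = ker ∂_k / im ∂_{k+1}:

  H_0: rank C_0 − rank ∂_1 = 8 − 6 = 2, and the invariant factors of ∂_1 are all 1, so H_0 = Z^2.
  H_1: rank ker ∂_1 − rank ∂_2 = (13 − 6) − 7 = 0, and the invariant factors of ∂_2 are all 1, so H_1 = 0.
  H_2: rank ker ∂_2 − rank ∂_3 = (11 − 7) − 4 = 0, and the invariant factors of ∂_3 are all 1, so H_2 = 0.
  H_3: rank ker ∂_3 − rank ∂_4 = (5 − 4) − 0 = 1, and there is no ∂_4, so H_3 = Z.

As a check, the Euler characteristic is 8 − 13 + 11 − 5 = 1, which agrees with 2 − 0 + 0 − 1 = 1.

Hence the Betti numbers are b_0 = 2, b_1 = 0, b_2 = 0, b_3 = 1.

b_0 = 2, b_1 = 0, b_2 = 0, b_3 = 1.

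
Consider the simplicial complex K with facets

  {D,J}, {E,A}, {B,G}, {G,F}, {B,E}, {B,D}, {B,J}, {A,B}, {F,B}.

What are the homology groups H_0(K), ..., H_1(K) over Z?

H_0 ≅ Z,  H_1 ≅ Z^3.

Take the total order A < B < D < E < F < G < J on the vertex set. Then K (dimension 1) consists of the simplices:

  0-simplices (7): A, B, D, E, F, G, J
  1-simplices (9): AB, AE, BD, BE, BF, BG, BJ, DJ, FG

so the chain groups are C_0 ≅ Z^7, C_1 ≅ Z^9.

∂_1: C_1 → C_0 maps an edge to its endpoints' difference, ∂[p,q] = q − p. For instance
  ∂FG = G − F.
The 7×9 boundary matrix has rank 6 and Smith normal form diag(1,1,1,1,1,1).

Computing H_k = (kernel of ∂_k) / (image of ∂_{k+1}):

  H_0: rank C_0 − rank ∂_1 = 7 − 6 = 1, and the invariant factors of ∂_1 are all 1, so H_0 ≅ Z.
  H_1: rank ker ∂_1 − rank ∂_2 = (9 − 6) − 0 = 3, and there is no ∂_2, so H_1 ≅ Z^3.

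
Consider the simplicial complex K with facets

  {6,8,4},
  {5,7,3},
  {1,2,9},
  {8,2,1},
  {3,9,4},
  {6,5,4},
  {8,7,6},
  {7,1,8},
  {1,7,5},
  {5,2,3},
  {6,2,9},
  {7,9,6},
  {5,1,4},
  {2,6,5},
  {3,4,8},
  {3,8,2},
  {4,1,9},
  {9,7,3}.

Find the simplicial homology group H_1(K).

Order the vertices as 1 < 2 < 3 < 4 < 5 < 6 < 7 < 8 < 9. Listing each simplex with vertices in this order, K has dimension 2 with simplices:

  0-simplices (9): [1], [2], [3], [4], [5], [6], [7], [8], [9]
  1-simplices (27): (27 of them)
  2-simplices (18): [1,2,8], [1,2,9], [1,4,5], [1,4,9], [1,5,7], [1,7,8], [2,3,5], [2,3,8], [2,5,6], [2,6,9], [3,4,8], [3,4,9], [3,5,7], [3,7,9], [4,5,6], [4,6,8], [6,7,8], [6,7,9]

Hence C_0 ≅ Z^9, C_1 ≅ Z^27, C_2 ≅ Z^18.

∂_1: C_1 → C_0 sends each edge [p,q] (with p < q) to q − p. For instance
  ∂[1,8] = [8] − [1].
The 9×27 boundary matrix has rank 8 and Smith normal form diag(1,1,1,1,1,1,1,1).

The boundary map ∂_2: C_2 → C_1 maps a triangle to the signed sum of its edges. For instance
  ∂[2,3,5] = [3,5] − [2,5] + [2,3],
  ∂[3,4,8] = [4,8] − [3,8] + [3,4].
This gives a 27×18 integer matrix of rank 17; reducing to Smith normal form yields diagonal entries (1,1,1,1,1,1,1,1,1,1,1,1,1,1,1,1,1).

Computing H_k = (kernel of ∂_k) / (image of ∂_{k+1}):

  H_1: rank ker ∂_1 − rank ∂_2 = (27 − 8) − 17 = 2, and the invariant factors of ∂_2 are all 1, so H_1 ≅ Z^2.

H_1 = Z^2.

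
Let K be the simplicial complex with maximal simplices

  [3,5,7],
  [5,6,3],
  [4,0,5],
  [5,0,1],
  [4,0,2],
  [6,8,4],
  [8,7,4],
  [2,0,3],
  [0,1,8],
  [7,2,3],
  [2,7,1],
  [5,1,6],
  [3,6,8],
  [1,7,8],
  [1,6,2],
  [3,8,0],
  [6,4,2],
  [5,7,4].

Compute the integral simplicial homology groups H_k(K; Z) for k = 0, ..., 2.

Fix the vertex order 0 < 1 < 2 < 3 < 4 < 5 < 6 < 7 < 8 and write every simplex with vertices in increasing order. Then dim K = 2 and the simplices of K are:

  0-simplices (9): [0], [1], [2], [3], [4], [5], [6], [7], [8]
  1-simplices (27): (27 of them)
  2-simplices (18): [0,1,5], [0,1,8], [0,2,3], [0,2,4], [0,3,8], [0,4,5], [1,2,6], [1,2,7], [1,5,6], [1,7,8], [2,3,7], [2,4,6], [3,5,6], [3,5,7], [3,6,8], [4,5,7], [4,6,8], [4,7,8]

Hence C_0 ≅ Z^9, C_1 ≅ Z^27, C_2 ≅ Z^18.

The boundary map ∂_1: C_1 → C_0 maps an edge to its endpoints' difference, ∂[p,q] = q − p.
This gives a 9×27 integer matrix of rank 8; reducing to Smith normal form yields diagonal entries (1,1,1,1,1,1,1,1).

The boundary map ∂_2: C_2 → C_1 maps a triangle to the signed sum of its edges. For instance
  ∂[3,5,6] = [5,6] − [3,6] + [3,5],
  ∂[1,7,8] = [7,8] − [1,8] + [1,7].
The 27×18 boundary matrix has rank 17 and Smith normal form diag(1,1,1,1,1,1,1,1,1,1,1,1,1,1,1,1,1).

From H_k ≅ ker(∂_k) / im(∂_{k+1}) we obtain:

  H_0: rank C_0 − rank ∂_1 = 9 − 8 = 1, and the invariant factors of ∂_1 are all 1, so H_0 ≅ Z.
  H_1: rank ker ∂_1 − rank ∂_2 = (27 − 8) − 17 = 2, and the invariant factors of ∂_2 are all 1, so H_1 ≅ Z^2.
  H_2: rank ker ∂_2 − rank ∂_3 = (18 − 17) − 0 = 1, and there is no ∂_3, so H_2 ≅ Z.

As a check, the Euler characteristic is 9 − 27 + 18 = 0, which agrees with 1 − 2 + 1 = 0.
(K is a triangulation of the torus T^2.)

H_0 ≅ Z,  H_1 ≅ Z^2,  H_2 ≅ Z.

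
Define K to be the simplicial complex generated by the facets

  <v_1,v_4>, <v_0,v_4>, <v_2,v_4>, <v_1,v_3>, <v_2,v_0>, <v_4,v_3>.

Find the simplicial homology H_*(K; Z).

Order the vertices as v_0 < v_1 < v_2 < v_3 < v_4. Listing each simplex with vertices in this order, K has dimension 1 with simplices:

  0-simplices (5): [v_0], [v_1], [v_2], [v_3], [v_4]
  1-simplices (6): [v_0,v_2], [v_0,v_4], [v_1,v_3], [v_1,v_4], [v_2,v_4], [v_3,v_4]

giving chain groups C_0 ≅ Z^5, C_1 ≅ Z^6.

Boundary ∂_1: C_1 → C_0 maps an edge to its endpoints' difference, ∂[p,q] = q − p. For instance
  ∂[v_1,v_4] = [v_4] − [v_1].
As a 5×6 matrix over Z this has rank 4, with invariant factors (1,1,1,1).

From H_k ≅ ker(∂_k) / im(∂_{k+1}) we obtain:

  H_0: rank C_0 − rank ∂_1 = 5 − 4 = 1, and the invariant factors of ∂_1 are all 1, so H_0 ≅ Z.
  H_1: rank ker ∂_1 − rank ∂_2 = (6 − 4) − 0 = 2, and there is no ∂_2, so H_1 ≅ Z^2.

(K is a triangulation of a wedge of 2 circles.)

H_0 = Z,  H_1 = Z^2.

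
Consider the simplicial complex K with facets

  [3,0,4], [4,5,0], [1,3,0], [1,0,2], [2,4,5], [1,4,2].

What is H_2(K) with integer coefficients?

Fix the vertex order 0 < 1 < 2 < 3 < 4 < 5 and write every simplex with vertices in increasing order. Then dim K = 2 and the simplices of K are:

  0-simplices (6): [0], [1], [2], [3], [4], [5]
  1-simplices (12): [0,1], [0,2], [0,3], [0,4], [0,5], [1,2], [1,3], [1,4], [2,4], [2,5], [3,4], [4,5]
  2-simplices (6): [0,1,2], [0,1,3], [0,3,4], [0,4,5], [1,2,4], [2,4,5]

giving chain groups C_0 ≅ Z^6, C_1 ≅ Z^12, C_2 ≅ Z^6.

∂_1: C_1 → C_0 sends each edge [p,q] (with p < q) to q − p.
This gives a 6×12 integer matrix of rank 5; reducing to Smith normal form yields diagonal entries (1,1,1,1,1).

The boundary map ∂_2: C_2 → C_1 maps a triangle to the signed sum of its edges. For instance
  ∂[0,4,5] = [4,5] − [0,5] + [0,4],
  ∂[0,1,3] = [1,3] − [0,3] + [0,1].
The resulting 12×6 matrix has rank 6, and its Smith normal form has invariant factors (1,1,1,1,1,1).

Reading off H_k = ker ∂_k / im ∂_{k+1}:

  H_2: rank ker ∂_2 − rank ∂_3 = (6 − 6) − 0 = 0, and there is no ∂_3, so H_2 ≅ 0.

(K is a triangulation of the cylinder S^1 x I.)

H_2 ≅ 0.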